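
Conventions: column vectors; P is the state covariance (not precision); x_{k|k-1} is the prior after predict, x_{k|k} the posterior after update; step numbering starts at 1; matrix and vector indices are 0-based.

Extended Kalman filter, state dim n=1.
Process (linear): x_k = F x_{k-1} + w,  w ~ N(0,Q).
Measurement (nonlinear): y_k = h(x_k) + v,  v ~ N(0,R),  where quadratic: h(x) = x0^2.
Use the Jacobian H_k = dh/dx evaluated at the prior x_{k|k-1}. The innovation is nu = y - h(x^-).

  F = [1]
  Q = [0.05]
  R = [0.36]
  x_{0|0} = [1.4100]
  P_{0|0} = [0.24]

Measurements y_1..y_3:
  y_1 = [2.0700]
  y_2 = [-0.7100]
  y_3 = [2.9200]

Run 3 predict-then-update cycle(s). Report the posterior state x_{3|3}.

step 1: x^-=[1.4100]  P^-=[0.2900]  H_jac=[2.8200]  S=[2.6662]  K=[0.3067]  nu=[0.0819]  x^+=[1.4351]  P^+=[0.0392]
step 2: x^-=[1.4351]  P^-=[0.0892]  H_jac=[2.8702]  S=[1.0945]  K=[0.2338]  nu=[-2.7696]  x^+=[0.7876]  P^+=[0.0293]
step 3: x^-=[0.7876]  P^-=[0.0793]  H_jac=[1.5752]  S=[0.5568]  K=[0.2244]  nu=[2.2997]  x^+=[1.3036]  P^+=[0.0513]

x_post = [1.3036]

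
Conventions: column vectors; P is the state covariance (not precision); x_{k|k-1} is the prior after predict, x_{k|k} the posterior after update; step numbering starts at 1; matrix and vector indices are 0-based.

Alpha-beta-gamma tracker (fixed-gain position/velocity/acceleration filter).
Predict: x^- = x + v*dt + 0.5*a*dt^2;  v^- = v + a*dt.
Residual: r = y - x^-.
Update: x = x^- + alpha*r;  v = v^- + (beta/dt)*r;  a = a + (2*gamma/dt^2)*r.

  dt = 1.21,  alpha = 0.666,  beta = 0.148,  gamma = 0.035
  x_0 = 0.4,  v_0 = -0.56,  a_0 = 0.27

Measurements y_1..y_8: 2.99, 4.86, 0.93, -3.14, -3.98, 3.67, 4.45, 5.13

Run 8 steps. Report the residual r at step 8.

step 1: x_pred=-0.0799  r=3.0699  x^+=1.9646  v^+=0.1422  a^+=0.4168
step 2: x_pred=2.4418  r=2.4182  x^+=4.0523  v^+=0.9423  a^+=0.5324
step 3: x_pred=5.5822  r=-4.6522  x^+=2.4838  v^+=1.0174  a^+=0.3100
step 4: x_pred=3.9419  r=-7.0819  x^+=-0.7747  v^+=0.5263  a^+=-0.0286
step 5: x_pred=-0.1588  r=-3.8212  x^+=-2.7037  v^+=0.0243  a^+=-0.2113
step 6: x_pred=-2.8290  r=6.4990  x^+=1.4993  v^+=0.5635  a^+=0.0994
step 7: x_pred=2.2539  r=2.1961  x^+=3.7165  v^+=0.9524  a^+=0.2044
step 8: x_pred=5.0185  r=0.1115  x^+=5.0928  v^+=1.2134  a^+=0.2097

resid = 0.1115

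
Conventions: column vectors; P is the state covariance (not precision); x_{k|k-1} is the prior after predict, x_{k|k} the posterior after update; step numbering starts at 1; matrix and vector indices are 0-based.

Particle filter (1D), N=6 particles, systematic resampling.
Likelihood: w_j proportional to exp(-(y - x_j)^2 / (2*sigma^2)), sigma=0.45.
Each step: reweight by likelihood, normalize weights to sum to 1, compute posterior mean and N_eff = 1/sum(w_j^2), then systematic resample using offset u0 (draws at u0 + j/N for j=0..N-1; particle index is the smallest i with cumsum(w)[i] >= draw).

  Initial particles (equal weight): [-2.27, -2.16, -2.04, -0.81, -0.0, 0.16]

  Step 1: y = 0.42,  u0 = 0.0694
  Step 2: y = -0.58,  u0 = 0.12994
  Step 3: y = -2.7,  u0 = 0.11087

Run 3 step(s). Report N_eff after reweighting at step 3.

step 1: w=[0.0000, 0.0000, 0.0000, 0.0157, 0.4264, 0.5578]  mean=0.0765  Neff=2.0273  idx=[4, 4, 4, 5, 5, 5]
step 2: w=[0.2092, 0.2092, 0.2092, 0.1242, 0.1242, 0.1242]  mean=0.0596  Neff=5.6337  idx=[0, 1, 2, 3, 4, 5]
step 3: w=[0.3000, 0.3000, 0.3000, 0.0334, 0.0334, 0.0334]  mean=0.0160  Neff=3.6590  idx=[0, 0, 1, 2, 2, 4]

N_eff = 3.6590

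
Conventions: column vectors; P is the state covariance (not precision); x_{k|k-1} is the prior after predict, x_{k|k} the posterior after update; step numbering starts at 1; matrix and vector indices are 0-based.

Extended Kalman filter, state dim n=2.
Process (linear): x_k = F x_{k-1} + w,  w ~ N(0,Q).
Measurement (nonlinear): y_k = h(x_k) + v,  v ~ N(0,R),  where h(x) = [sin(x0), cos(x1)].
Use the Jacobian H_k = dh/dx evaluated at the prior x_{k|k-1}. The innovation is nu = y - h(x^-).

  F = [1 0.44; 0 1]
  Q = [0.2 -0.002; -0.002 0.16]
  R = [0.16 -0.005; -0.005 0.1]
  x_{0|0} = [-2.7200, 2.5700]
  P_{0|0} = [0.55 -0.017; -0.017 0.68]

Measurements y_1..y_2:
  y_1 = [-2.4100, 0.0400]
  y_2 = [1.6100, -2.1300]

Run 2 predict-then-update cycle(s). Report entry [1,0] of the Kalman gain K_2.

step 1: x^-=[-1.5892, 2.5700]  P^-=[0.8667 0.2802; 0.2802 0.8400]  H_jac=[-0.0184 0.0000; 0.0000 -0.5410]  S=[0.1603 -0.0022; -0.0022 0.3458]  K=[-0.1056 -0.4390; -0.0503 -1.3143]  nu=[-1.4102, 0.8810]  x^+=[-1.8271, 1.4830]  P^+=[0.7985 0.0802; 0.0802 0.2425]
step 2: x^-=[-1.1746, 1.4830]  P^-=[1.1160 0.1849; 0.1849 0.4025]  H_jac=[0.3859 0.0000; 0.0000 -0.9961]  S=[0.3262 -0.0761; -0.0761 0.4994]  K=[1.2797 -0.1738; 0.0326 -0.7979]  nu=[2.5325, -2.2177]  x^+=[2.4518, 3.3351]  P^+=[0.5328 0.0239; 0.0239 0.0803]

K[1,0] = 0.0326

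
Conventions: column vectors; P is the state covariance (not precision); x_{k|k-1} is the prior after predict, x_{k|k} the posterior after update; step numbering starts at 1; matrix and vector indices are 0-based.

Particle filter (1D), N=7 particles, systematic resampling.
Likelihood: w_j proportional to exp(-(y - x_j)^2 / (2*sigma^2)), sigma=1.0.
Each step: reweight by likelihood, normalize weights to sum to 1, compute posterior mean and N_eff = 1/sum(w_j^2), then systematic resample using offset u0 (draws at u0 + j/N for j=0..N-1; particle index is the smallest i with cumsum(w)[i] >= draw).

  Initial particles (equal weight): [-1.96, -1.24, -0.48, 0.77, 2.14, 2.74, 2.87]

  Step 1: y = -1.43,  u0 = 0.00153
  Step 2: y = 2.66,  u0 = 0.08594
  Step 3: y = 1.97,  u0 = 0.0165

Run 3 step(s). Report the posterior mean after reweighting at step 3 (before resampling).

step 1: w=[0.3370, 0.3808, 0.2469, 0.0345, 0.0007, 0.0001, 0.0000]  mean=-1.2230  Neff=3.1176  idx=[0, 0, 0, 1, 1, 1, 2]
step 2: w=[0.0026, 0.0026, 0.0026, 0.0566, 0.0566, 0.0566, 0.8222]  mean=-0.6208  Neff=1.4586  idx=[4, 6, 6, 6, 6, 6, 6]
step 3: w=[0.0190, 0.1635, 0.1635, 0.1635, 0.1635, 0.1635, 0.1635]  mean=-0.4945  Neff=6.2210  idx=[0, 1, 2, 3, 4, 5, 6]

post_mean = -0.4945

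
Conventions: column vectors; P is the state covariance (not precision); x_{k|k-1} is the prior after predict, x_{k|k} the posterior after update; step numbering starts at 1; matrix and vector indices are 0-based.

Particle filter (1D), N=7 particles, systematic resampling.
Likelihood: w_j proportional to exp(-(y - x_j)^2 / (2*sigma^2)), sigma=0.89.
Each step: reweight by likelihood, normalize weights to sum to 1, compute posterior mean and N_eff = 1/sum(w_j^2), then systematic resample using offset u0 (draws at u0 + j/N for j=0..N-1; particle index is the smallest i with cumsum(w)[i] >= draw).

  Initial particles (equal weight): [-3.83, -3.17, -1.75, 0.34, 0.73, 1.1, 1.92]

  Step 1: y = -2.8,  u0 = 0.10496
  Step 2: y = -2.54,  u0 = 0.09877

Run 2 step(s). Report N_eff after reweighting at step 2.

step 1: w=[0.2652, 0.4752, 0.2583, 0.0010, 0.0002, 0.0000, 0.0000]  mean=-2.9737  Neff=2.7557  idx=[0, 0, 1, 1, 1, 2, 2]
step 2: w=[0.0798, 0.0798, 0.1776, 0.1776, 0.1776, 0.1538, 0.1538]  mean=-2.8384  Neff=6.4655  idx=[1, 2, 3, 4, 4, 5, 6]

N_eff = 6.4655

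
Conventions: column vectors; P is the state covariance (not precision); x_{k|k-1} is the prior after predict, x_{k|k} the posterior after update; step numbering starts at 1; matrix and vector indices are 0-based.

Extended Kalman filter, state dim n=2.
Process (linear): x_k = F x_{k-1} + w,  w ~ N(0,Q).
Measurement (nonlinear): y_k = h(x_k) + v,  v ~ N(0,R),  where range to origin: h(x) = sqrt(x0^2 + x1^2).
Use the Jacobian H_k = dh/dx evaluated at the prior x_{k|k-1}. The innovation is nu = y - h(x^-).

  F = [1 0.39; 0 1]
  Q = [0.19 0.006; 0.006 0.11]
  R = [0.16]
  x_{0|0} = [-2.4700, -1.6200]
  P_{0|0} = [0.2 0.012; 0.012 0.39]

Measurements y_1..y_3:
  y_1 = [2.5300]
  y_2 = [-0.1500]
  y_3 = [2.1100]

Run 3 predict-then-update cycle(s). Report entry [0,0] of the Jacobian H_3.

step 1: x^-=[-3.1018, -1.6200]  P^-=[0.4587 0.1701; 0.1701 0.5000]  H_jac=[-0.8864 -0.4629]  S=[0.7671]  K=[-0.6326; -0.4983]  nu=[-0.9694]  x^+=[-2.4885, -1.1370]  P^+=[0.1517 -0.0717; -0.0717 0.3095]
step 2: x^-=[-2.9320, -1.1370]  P^-=[0.3328 0.0550; 0.0550 0.4195]  H_jac=[-0.9324 -0.3616]  S=[0.5412]  K=[-0.6100; -0.3750]  nu=[-3.2947]  x^+=[-0.9220, 0.0986]  P^+=[0.1314 -0.0688; -0.0688 0.3434]
step 3: x^-=[-0.8836, 0.0986]  P^-=[0.3199 0.0711; 0.0711 0.4534]  H_jac=[-0.9938 0.1109]  S=[0.4659]  K=[-0.6655; -0.0438]  nu=[1.2209]  x^+=[-1.6962, 0.0451]  P^+=[0.1136 0.0575; 0.0575 0.4525]

H_jac[0,0] = -0.9938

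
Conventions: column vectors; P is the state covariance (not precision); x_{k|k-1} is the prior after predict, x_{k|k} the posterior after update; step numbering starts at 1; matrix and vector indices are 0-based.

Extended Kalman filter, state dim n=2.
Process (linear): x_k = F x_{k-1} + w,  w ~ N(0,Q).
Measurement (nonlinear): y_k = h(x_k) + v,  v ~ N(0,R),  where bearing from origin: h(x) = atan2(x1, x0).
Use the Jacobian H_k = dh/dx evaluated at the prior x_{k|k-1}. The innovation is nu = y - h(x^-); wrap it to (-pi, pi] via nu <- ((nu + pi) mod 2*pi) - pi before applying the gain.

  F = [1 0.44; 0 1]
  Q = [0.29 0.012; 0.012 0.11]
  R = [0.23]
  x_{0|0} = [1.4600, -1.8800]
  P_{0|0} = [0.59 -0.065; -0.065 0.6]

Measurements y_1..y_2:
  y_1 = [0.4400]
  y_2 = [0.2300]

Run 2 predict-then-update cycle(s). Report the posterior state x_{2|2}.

x_post = [2.3637, -0.5160]

step 1: x^-=[0.6328, -1.8800]  P^-=[0.9390 0.2110; 0.2110 0.7100]  H_jac=[0.4778 0.1608]  S=[0.4951]  K=[0.9746; 0.4342]  nu=[1.6861]  x^+=[2.2761, -1.1479]  P^+=[0.4687 0.0015; 0.0015 0.6166]
step 2: x^-=[1.7710, -1.1479]  P^-=[0.8793 0.2848; 0.2848 0.7266]  H_jac=[0.2577 0.3976]  S=[0.4616]  K=[0.7362; 0.7848]  nu=[0.8051]  x^+=[2.3637, -0.5160]  P^+=[0.6292 0.0181; 0.0181 0.4423]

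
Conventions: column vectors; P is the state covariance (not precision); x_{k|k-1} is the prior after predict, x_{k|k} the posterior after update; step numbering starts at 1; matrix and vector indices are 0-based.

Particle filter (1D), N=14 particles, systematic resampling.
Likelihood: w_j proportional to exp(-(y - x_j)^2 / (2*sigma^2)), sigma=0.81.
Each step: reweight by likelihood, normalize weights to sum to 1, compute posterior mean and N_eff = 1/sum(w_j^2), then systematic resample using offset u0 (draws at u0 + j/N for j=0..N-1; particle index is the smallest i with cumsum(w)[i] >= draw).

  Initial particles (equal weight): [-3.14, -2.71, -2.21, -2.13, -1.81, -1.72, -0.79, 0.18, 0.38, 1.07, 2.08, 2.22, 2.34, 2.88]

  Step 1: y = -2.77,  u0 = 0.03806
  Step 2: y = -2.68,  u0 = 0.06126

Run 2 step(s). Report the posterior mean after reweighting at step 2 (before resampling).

step 1: w=[0.2049, 0.2268, 0.1791, 0.1665, 0.1127, 0.0982, 0.0115, 0.0003, 0.0001, 0.0000, 0.0000, 0.0000, 0.0000, 0.0000]  mean=-2.3902  Neff=5.6922  idx=[0, 0, 0, 1, 1, 1, 2, 2, 2, 3, 3, 4, 5, 5]
step 2: w=[0.0758, 0.0758, 0.0758, 0.0890, 0.0890, 0.0890, 0.0753, 0.0753, 0.0753, 0.0707, 0.0707, 0.0500, 0.0441, 0.0441]  mean=-2.4804  Neff=13.4396  idx=[0, 1, 2, 3, 4, 5, 5, 6, 7, 8, 9, 10, 12, 13]

post_mean = -2.4804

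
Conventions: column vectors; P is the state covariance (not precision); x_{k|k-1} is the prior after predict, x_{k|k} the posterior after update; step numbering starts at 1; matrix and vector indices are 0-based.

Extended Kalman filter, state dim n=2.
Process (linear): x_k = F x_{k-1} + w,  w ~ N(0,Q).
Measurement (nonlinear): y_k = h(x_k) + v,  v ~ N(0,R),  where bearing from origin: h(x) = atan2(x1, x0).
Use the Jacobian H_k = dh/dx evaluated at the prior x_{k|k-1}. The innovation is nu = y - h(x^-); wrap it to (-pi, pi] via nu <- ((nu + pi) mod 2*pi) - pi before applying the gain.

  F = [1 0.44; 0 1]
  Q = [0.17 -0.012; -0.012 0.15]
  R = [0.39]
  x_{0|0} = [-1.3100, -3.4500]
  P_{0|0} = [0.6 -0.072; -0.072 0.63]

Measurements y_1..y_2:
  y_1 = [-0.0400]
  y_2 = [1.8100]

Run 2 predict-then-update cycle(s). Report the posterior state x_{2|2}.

x_post = [-4.4120, -3.6004]

step 1: x^-=[-2.8280, -3.4500]  P^-=[0.8286 0.1932; 0.1932 0.7800]  H_jac=[0.1734 -0.1421]  S=[0.4211]  K=[0.2759; -0.1837]  nu=[2.2174]  x^+=[-2.2162, -3.8573]  P^+=[0.7965 0.2145; 0.2145 0.7658]
step 2: x^-=[-3.9134, -3.8573]  P^-=[1.3036 0.5395; 0.5395 0.9158]  H_jac=[0.1278 -0.1296]  S=[0.4088]  K=[0.2363; -0.1218]  nu=[-2.1098]  x^+=[-4.4120, -3.6004]  P^+=[1.2808 0.5513; 0.5513 0.9097]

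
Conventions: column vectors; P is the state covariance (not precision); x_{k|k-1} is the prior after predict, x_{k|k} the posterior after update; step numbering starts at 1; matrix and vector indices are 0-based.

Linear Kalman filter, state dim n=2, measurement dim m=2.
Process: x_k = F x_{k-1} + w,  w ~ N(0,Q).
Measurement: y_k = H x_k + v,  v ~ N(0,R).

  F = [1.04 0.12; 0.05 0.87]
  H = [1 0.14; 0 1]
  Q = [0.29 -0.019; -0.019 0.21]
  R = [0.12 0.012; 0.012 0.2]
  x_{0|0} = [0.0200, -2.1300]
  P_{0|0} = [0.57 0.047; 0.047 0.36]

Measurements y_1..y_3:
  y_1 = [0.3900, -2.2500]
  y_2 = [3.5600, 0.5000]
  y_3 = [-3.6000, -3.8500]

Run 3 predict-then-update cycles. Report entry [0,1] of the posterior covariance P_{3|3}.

step 1: x^-=[-0.2348, -1.8521]  P^-=[0.9234 0.0910; 0.0910 0.4880]  S=[1.0785 0.1714; 0.1714 0.6880]  K=[0.8819 -0.0873; 0.0365 0.7002]  nu=[0.8841, -0.3979]  x^+=[0.5797, -2.0984]  P^+=[0.1057 -0.0069; -0.0069 0.1405]
step 2: x^-=[0.3510, -1.7967]  P^-=[0.4047 -0.0051; -0.0051 0.3160]  S=[0.5294 0.0511; 0.0511 0.5160]  K=[0.7713 -0.0863; 0.0149 0.6109]  nu=[3.4605, 2.2967]  x^+=[2.8220, -0.3420]  P^+=[0.0926 -0.0080; -0.0080 0.1224]
step 3: x^-=[2.8938, -0.1564]  P^-=[0.3900 -0.0087; -0.0087 0.3022]  S=[0.5135 0.0456; 0.0456 0.5022]  K=[0.7648 -0.0868; 0.0121 0.6006]  nu=[-6.4719, -3.6936]  x^+=[-1.7356, -2.4531]  P^+=[0.0919 -0.0082; -0.0082 0.1203]

P_post[0,1] = -0.0082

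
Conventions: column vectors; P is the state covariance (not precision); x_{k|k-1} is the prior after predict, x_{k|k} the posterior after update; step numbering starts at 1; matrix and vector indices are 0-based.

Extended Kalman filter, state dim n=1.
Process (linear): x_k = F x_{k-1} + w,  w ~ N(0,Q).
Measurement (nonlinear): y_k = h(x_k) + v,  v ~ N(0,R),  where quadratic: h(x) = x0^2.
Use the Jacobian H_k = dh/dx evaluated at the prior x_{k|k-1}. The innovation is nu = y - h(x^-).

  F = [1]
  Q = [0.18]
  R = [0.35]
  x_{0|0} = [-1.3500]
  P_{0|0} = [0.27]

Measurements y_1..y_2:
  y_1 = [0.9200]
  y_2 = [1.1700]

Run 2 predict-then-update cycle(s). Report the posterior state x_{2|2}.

step 1: x^-=[-1.3500]  P^-=[0.4500]  H_jac=[-2.7000]  S=[3.6305]  K=[-0.3347]  nu=[-0.9025]  x^+=[-1.0480]  P^+=[0.0434]
step 2: x^-=[-1.0480]  P^-=[0.2234]  H_jac=[-2.0959]  S=[1.3313]  K=[-0.3517]  nu=[0.0718]  x^+=[-1.0732]  P^+=[0.0587]

x_post = [-1.0732]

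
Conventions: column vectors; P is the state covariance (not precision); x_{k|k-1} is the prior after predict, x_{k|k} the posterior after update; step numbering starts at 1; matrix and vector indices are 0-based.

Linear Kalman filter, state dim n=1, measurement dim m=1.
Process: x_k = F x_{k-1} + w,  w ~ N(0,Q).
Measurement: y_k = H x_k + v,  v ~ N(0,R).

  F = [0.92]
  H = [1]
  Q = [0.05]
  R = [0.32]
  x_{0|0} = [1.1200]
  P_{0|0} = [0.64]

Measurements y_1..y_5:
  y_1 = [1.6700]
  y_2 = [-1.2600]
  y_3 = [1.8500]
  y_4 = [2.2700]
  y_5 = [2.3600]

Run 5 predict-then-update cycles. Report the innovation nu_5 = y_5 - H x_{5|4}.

innov = [1.2630]

step 1: x^-=[1.0304]  P^-=[0.5917]  S=[0.9117]  K=[0.6490]  nu=[0.6396]  x^+=[1.4455]  P^+=[0.2077]
step 2: x^-=[1.3299]  P^-=[0.2258]  S=[0.5458]  K=[0.4137]  nu=[-2.5899]  x^+=[0.2585]  P^+=[0.1324]
step 3: x^-=[0.2378]  P^-=[0.1620]  S=[0.4820]  K=[0.3362]  nu=[1.6122]  x^+=[0.7798]  P^+=[0.1076]
step 4: x^-=[0.7174]  P^-=[0.1410]  S=[0.4610]  K=[0.3059]  nu=[1.5526]  x^+=[1.1924]  P^+=[0.0979]
step 5: x^-=[1.0970]  P^-=[0.1329]  S=[0.4529]  K=[0.2934]  nu=[1.2630]  x^+=[1.4675]  P^+=[0.0939]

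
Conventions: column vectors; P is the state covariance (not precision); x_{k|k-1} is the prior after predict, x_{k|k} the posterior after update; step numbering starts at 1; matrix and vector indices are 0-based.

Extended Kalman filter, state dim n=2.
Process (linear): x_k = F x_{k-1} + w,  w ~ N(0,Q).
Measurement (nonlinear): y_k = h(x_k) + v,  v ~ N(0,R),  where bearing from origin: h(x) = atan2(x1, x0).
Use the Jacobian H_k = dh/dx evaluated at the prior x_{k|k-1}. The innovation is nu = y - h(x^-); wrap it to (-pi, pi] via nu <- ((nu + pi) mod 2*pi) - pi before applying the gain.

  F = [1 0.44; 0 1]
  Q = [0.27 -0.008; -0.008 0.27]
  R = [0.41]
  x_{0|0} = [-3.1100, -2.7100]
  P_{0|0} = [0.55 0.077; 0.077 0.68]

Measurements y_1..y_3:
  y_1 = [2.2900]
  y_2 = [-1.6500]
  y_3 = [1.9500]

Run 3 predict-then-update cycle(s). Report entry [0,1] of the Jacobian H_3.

step 1: x^-=[-4.3024, -2.7100]  P^-=[1.0194 0.3682; 0.3682 0.9500]  H_jac=[0.1048 -0.1664]  S=[0.4347]  K=[0.1049; -0.2749]  nu=[-1.4137]  x^+=[-4.4506, -2.3214]  P^+=[1.0146 0.3807; 0.3807 0.9172]
step 2: x^-=[-5.4720, -2.3214]  P^-=[1.7972 0.7763; 0.7763 1.1872]  H_jac=[0.0657 -0.1549]  S=[0.4304]  K=[-0.0050; -0.3087]  nu=[1.0904]  x^+=[-5.4775, -2.6579]  P^+=[1.7972 0.7756; 0.7756 1.1461]
step 3: x^-=[-6.6470, -2.6579]  P^-=[2.9717 1.2719; 1.2719 1.4161]  H_jac=[0.0519 -0.1297]  S=[0.4247]  K=[-0.0255; -0.2772]  nu=[-1.5720]  x^+=[-6.6068, -2.2222]  P^+=[2.9714 1.2689; 1.2689 1.3835]

H_jac[0,1] = -0.1297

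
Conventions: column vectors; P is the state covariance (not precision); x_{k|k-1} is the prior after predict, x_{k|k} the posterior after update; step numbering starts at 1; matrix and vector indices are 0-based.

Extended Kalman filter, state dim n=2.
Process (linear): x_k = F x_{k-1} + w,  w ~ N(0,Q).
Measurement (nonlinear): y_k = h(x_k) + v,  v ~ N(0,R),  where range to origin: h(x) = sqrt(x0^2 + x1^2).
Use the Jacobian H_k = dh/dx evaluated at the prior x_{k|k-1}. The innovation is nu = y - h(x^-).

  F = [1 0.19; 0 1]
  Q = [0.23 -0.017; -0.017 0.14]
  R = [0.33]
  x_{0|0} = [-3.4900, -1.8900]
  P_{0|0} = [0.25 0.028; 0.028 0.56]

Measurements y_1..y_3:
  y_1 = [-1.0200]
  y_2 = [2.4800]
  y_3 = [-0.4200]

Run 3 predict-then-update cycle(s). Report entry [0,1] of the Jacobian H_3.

step 1: x^-=[-3.8491, -1.8900]  P^-=[0.5109 0.1174; 0.1174 0.7000]  H_jac=[-0.8976 -0.4408]  S=[0.9705]  K=[-0.5258; -0.4265]  nu=[-5.3081]  x^+=[-1.0580, 0.3739]  P^+=[0.2425 -0.1002; -0.1002 0.5235]
step 2: x^-=[-0.9870, 0.3739]  P^-=[0.4533 -0.0178; -0.0178 0.6635]  H_jac=[-0.9352 0.3542]  S=[0.8215]  K=[-0.5237; 0.3063]  nu=[1.4246]  x^+=[-1.7331, 0.8103]  P^+=[0.2280 0.1140; 0.1140 0.5864]
step 3: x^-=[-1.5791, 0.8103]  P^-=[0.5225 0.2084; 0.2084 0.7264]  H_jac=[-0.8897 0.4565]  S=[0.7257]  K=[-0.5095; 0.2014]  nu=[-2.1949]  x^+=[-0.4609, 0.3682]  P^+=[0.3341 0.2829; 0.2829 0.6969]

H_jac[0,1] = 0.4565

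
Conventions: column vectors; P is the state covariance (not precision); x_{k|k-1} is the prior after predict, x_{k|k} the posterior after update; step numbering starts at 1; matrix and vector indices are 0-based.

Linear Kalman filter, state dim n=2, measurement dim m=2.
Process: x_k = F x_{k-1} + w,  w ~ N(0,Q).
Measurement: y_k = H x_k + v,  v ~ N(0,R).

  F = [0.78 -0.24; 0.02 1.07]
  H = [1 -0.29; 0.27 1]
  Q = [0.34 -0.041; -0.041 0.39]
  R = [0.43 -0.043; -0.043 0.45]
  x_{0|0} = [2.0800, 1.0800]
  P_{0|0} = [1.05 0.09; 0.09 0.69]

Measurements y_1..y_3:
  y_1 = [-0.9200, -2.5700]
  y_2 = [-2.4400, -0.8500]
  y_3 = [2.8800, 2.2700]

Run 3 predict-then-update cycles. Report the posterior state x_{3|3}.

x_post = [1.2729, 0.4360]

step 1: x^-=[1.3632, 1.1972]  P^-=[0.9849 -0.1271; -0.1271 1.1843]  S=[1.5882 -0.2377; -0.2377 1.6374]  K=[0.6706 0.1821; -0.1954 0.6739]  nu=[-1.9360, -4.1353]  x^+=[-0.6881, -1.2113]  P^+=[0.2744 -0.0210; -0.0210 0.3173]
step 2: x^-=[-0.2460, -1.3098]  P^-=[0.5331 -0.1356; -0.1356 0.7525]  S=[1.1051 -0.2423; -0.2423 1.1682]  K=[0.5443 0.1200; -0.1947 0.5725]  nu=[-2.5738, 0.5263]  x^+=[-1.5839, -0.5075]  P^+=[0.2205 -0.0289; -0.0289 0.2738]
step 3: x^-=[-1.1136, -0.5747]  P^-=[0.5008 -0.1319; -0.1319 0.7023]  S=[1.0663 -0.2330; -0.2330 1.1176]  K=[0.5303 0.1135; -0.1931 0.5563]  nu=[3.8270, 3.1453]  x^+=[1.2729, 0.4360]  P^+=[0.2146 -0.0296; -0.0296 0.2666]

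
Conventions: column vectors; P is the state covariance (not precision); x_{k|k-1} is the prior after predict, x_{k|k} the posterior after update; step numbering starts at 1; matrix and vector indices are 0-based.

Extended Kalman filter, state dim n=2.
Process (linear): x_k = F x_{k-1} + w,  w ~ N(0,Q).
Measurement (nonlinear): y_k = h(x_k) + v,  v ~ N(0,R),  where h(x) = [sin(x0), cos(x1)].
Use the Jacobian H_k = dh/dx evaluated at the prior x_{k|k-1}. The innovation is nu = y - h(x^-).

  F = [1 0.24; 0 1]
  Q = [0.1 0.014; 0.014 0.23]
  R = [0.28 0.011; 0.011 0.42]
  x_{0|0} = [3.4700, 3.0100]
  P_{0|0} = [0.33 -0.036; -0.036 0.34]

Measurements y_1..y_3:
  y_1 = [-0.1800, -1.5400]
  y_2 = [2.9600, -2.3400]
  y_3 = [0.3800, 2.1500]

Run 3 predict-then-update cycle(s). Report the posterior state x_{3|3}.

step 1: x^-=[4.1924, 3.0100]  P^-=[0.4323 0.0596; 0.0596 0.5700]  H_jac=[-0.4969 0.0000; 0.0000 -0.1312]  S=[0.3867 0.0149; 0.0149 0.4298]  K=[-0.5555 0.0010; -0.0700 -0.1716]  nu=[0.6878, -0.5486]  x^+=[3.8098, 3.0560]  P^+=[0.3130 0.0432; 0.0432 0.5551]
step 2: x^-=[4.5432, 3.0560]  P^-=[0.4657 0.1905; 0.1905 0.7851]  H_jac=[-0.1684 0.0000; 0.0000 -0.0855]  S=[0.2932 0.0137; 0.0137 0.4257]  K=[-0.2661 -0.0296; -0.1021 -0.1543]  nu=[3.9457, -1.3437]  x^+=[3.5333, 2.8604]  P^+=[0.4444 0.1799; 0.1799 0.7715]
step 3: x^-=[4.2197, 2.8604]  P^-=[0.6752 0.3791; 0.3791 1.0015]  H_jac=[-0.4730 0.0000; 0.0000 -0.2775]  S=[0.4310 0.0608; 0.0608 0.4971]  K=[-0.7235 -0.1232; -0.3431 -0.5171]  nu=[1.2611, 3.1107]  x^+=[2.9241, 0.8191]  P^+=[0.4312 0.2151; 0.2151 0.7962]

x_post = [2.9241, 0.8191]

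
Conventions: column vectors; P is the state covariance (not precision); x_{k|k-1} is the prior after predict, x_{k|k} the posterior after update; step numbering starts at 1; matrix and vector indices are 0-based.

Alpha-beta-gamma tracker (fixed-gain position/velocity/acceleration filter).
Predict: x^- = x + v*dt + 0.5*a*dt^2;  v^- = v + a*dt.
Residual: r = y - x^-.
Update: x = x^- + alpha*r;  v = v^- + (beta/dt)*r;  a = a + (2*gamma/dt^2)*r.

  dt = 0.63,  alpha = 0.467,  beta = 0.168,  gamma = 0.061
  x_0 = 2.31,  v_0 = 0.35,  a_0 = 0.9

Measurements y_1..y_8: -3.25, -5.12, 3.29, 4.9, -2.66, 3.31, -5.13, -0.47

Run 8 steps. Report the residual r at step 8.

step 1: x_pred=2.7091  r=-5.9591  x^+=-0.0738  v^+=-0.6721  a^+=-0.9317
step 2: x_pred=-0.6821  r=-4.4379  x^+=-2.7546  v^+=-2.4425  a^+=-2.2958
step 3: x_pred=-4.7490  r=8.0390  x^+=-0.9948  v^+=-1.7452  a^+=0.1752
step 4: x_pred=-2.0595  r=6.9595  x^+=1.1906  v^+=0.2211  a^+=2.3144
step 5: x_pred=1.7892  r=-4.4492  x^+=-0.2886  v^+=0.4927  a^+=0.9468
step 6: x_pred=0.2097  r=3.1003  x^+=1.6575  v^+=1.9159  a^+=1.8998
step 7: x_pred=3.2416  r=-8.3716  x^+=-0.6679  v^+=0.8804  a^+=-0.6735
step 8: x_pred=-0.2469  r=-0.2231  x^+=-0.3511  v^+=0.3966  a^+=-0.7421

resid = -0.2231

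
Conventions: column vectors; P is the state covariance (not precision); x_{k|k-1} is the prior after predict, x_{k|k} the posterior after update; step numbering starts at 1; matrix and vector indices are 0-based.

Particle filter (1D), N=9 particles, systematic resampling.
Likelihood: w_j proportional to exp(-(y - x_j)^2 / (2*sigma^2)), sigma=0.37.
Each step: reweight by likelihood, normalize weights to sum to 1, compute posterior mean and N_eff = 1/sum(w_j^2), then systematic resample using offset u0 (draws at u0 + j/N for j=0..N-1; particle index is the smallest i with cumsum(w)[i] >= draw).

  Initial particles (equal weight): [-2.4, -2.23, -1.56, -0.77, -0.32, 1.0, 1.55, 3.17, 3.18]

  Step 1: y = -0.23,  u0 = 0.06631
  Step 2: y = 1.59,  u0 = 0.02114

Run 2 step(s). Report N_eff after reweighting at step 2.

N_eff = 7.0036

step 1: w=[0.0000, 0.0000, 0.0012, 0.2609, 0.7349, 0.0030, 0.0000, 0.0000, 0.0000]  mean=-0.4349  Neff=1.6444  idx=[3, 3, 4, 4, 4, 4, 4, 4, 4]
step 2: w=[0.0001, 0.0001, 0.1428, 0.1428, 0.1428, 0.1428, 0.1428, 0.1428, 0.1428]  mean=-0.3201  Neff=7.0036  idx=[2, 2, 3, 4, 5, 6, 6, 7, 8]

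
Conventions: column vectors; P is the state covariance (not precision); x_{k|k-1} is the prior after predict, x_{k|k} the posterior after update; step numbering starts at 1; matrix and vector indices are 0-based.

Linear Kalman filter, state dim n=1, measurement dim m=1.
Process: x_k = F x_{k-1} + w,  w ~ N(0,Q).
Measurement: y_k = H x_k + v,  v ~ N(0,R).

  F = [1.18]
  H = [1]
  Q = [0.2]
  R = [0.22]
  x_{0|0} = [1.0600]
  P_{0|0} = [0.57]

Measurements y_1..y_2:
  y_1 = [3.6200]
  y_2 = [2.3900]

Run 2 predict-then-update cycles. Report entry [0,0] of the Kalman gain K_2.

K[0,0] = 0.6720

step 1: x^-=[1.2508]  P^-=[0.9937]  S=[1.2137]  K=[0.8187]  nu=[2.3692]  x^+=[3.1905]  P^+=[0.1801]
step 2: x^-=[3.7648]  P^-=[0.4508]  S=[0.6708]  K=[0.6720]  nu=[-1.3748]  x^+=[2.8409]  P^+=[0.1478]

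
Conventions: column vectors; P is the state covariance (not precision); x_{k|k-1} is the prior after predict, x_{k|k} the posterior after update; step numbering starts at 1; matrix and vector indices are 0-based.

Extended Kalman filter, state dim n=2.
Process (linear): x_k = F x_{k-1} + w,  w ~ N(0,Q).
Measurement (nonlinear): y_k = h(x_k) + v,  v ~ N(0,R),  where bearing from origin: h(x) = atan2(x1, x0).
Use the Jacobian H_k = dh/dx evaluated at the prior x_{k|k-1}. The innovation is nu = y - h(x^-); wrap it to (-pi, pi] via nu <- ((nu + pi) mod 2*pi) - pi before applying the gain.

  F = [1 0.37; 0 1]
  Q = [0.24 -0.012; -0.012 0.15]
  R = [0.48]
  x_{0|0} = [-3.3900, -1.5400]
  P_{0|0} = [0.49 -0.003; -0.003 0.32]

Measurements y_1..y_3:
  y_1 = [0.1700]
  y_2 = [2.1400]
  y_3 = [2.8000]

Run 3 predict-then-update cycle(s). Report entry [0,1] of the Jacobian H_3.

step 1: x^-=[-3.9598, -1.5400]  P^-=[0.7716 0.1034; 0.1034 0.4700]  H_jac=[0.0853 -0.2194]  S=[0.5044]  K=[0.0855; -0.1869]  nu=[2.9407]  x^+=[-3.7083, -2.0897]  P^+=[0.7679 0.1115; 0.1115 0.4524]
step 2: x^-=[-4.4814, -2.0897]  P^-=[1.1523 0.2668; 0.2668 0.6024]  H_jac=[0.0855 -0.1833]  S=[0.5003]  K=[0.0991; -0.1751]  nu=[-1.4379]  x^+=[-4.6239, -1.8379]  P^+=[1.1474 0.2755; 0.2755 0.5870]
step 3: x^-=[-5.3040, -1.8379]  P^-=[1.6717 0.4807; 0.4807 0.7370]  H_jac=[0.0583 -0.1683]  S=[0.4971]  K=[0.0334; -0.1932]  nu=[-0.6752]  x^+=[-5.3265, -1.7075]  P^+=[1.6711 0.4839; 0.4839 0.7185]

H_jac[0,1] = -0.1683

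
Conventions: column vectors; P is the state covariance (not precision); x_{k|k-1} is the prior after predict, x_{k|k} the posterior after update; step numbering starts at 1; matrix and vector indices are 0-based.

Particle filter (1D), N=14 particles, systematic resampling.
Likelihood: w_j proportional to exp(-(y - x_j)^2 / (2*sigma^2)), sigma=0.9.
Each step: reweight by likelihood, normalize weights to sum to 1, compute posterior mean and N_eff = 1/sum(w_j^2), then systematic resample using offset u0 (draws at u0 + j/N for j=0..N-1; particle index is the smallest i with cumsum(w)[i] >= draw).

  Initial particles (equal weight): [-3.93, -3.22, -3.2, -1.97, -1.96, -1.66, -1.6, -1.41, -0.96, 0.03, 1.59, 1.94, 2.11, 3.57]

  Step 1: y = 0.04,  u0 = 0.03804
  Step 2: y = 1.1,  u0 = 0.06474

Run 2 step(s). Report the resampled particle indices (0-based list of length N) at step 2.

step 1: w=[0.0000, 0.0005, 0.0006, 0.0301, 0.0308, 0.0612, 0.0692, 0.0994, 0.1964, 0.3640, 0.0826, 0.0392, 0.0258, 0.0002]  mean=-0.3906  Neff=4.9906  idx=[4, 5, 6, 7, 8, 8, 8, 9, 9, 9, 9, 9, 10, 11]
step 2: w=[0.0007, 0.0021, 0.0026, 0.0048, 0.0172, 0.0172, 0.0172, 0.1164, 0.1164, 0.1164, 0.1164, 0.1164, 0.2035, 0.1527]  mean=0.5716  Neff=7.4981  idx=[7, 7, 8, 8, 9, 10, 10, 11, 11, 12, 12, 13, 13, 13]

resampled_idx = [7, 7, 8, 8, 9, 10, 10, 11, 11, 12, 12, 13, 13, 13]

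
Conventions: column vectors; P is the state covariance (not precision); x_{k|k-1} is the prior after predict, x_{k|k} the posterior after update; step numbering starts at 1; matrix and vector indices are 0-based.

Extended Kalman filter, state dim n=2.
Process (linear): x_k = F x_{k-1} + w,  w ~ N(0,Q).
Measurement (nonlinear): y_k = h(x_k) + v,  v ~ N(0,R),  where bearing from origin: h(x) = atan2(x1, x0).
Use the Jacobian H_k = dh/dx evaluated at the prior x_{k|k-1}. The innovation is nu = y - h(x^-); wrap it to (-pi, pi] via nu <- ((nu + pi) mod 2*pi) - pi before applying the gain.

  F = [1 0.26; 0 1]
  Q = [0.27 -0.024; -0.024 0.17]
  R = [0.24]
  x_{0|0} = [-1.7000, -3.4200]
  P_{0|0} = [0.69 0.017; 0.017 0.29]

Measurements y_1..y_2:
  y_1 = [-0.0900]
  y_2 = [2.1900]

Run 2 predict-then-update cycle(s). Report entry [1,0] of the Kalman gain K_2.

K[1,0] = -0.1174

step 1: x^-=[-2.5892, -3.4200]  P^-=[0.9884 0.0684; 0.0684 0.4600]  H_jac=[0.1859 -0.1407]  S=[0.2797]  K=[0.6225; -0.1860]  nu=[2.1288]  x^+=[-1.2641, -3.8159]  P^+=[0.8801 0.1008; 0.1008 0.4503]
step 2: x^-=[-2.2562, -3.8159]  P^-=[1.2329 0.1939; 0.1939 0.6203]  H_jac=[0.1942 -0.1148]  S=[0.2860]  K=[0.7592; -0.1174]  nu=[-1.9884]  x^+=[-3.7658, -3.5825]  P^+=[1.0681 0.2194; 0.2194 0.6164]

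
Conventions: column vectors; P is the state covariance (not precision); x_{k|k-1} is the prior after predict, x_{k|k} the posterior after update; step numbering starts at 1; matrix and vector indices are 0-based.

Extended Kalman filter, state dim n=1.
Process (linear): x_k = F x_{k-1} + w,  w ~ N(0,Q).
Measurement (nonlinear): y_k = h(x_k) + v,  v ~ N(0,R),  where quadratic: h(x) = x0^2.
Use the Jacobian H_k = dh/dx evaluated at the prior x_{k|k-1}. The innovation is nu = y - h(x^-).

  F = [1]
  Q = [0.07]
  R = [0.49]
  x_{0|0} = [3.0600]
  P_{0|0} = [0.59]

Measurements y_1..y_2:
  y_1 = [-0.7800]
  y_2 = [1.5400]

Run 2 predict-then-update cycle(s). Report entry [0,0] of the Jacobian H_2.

H_jac[0,0] = 2.8695

step 1: x^-=[3.0600]  P^-=[0.6600]  H_jac=[6.1200]  S=[25.2099]  K=[0.1602]  nu=[-10.1436]  x^+=[1.4348]  P^+=[0.0128]
step 2: x^-=[1.4348]  P^-=[0.0828]  H_jac=[2.8695]  S=[1.1720]  K=[0.2028]  nu=[-0.5185]  x^+=[1.3296]  P^+=[0.0346]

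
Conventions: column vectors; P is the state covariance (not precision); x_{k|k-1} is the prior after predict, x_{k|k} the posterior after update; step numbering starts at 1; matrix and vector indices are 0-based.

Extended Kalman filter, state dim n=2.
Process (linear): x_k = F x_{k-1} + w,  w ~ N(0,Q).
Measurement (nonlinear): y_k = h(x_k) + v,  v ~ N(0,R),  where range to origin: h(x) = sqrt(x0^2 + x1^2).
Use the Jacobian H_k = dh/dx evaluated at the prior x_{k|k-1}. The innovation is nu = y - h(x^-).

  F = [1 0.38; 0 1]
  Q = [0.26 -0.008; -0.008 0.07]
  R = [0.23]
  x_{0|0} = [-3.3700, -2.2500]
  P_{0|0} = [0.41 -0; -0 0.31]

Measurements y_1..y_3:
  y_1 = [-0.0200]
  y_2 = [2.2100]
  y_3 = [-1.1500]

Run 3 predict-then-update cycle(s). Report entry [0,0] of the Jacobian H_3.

step 1: x^-=[-4.2250, -2.2500]  P^-=[0.7148 0.1098; 0.1098 0.3800]  H_jac=[-0.8826 -0.4700]  S=[0.9619]  K=[-0.7095; -0.2864]  nu=[-4.8068]  x^+=[-0.8145, -0.8731]  P^+=[0.2305 -0.0857; -0.0857 0.3011]
step 2: x^-=[-1.1463, -0.8731]  P^-=[0.4689 0.0207; 0.0207 0.3711]  H_jac=[-0.7955 -0.6059]  S=[0.6829]  K=[-0.5645; -0.3534]  nu=[0.7690]  x^+=[-1.5805, -1.1449]  P^+=[0.2512 -0.1155; -0.1155 0.2858]
step 3: x^-=[-2.0155, -1.1449]  P^-=[0.4647 -0.0149; -0.0149 0.3558]  H_jac=[-0.8695 -0.4939]  S=[0.6553]  K=[-0.6053; -0.2484]  nu=[-3.4680]  x^+=[0.0838, -0.2835]  P^+=[0.2246 -0.1134; -0.1134 0.3154]

H_jac[0,0] = -0.8695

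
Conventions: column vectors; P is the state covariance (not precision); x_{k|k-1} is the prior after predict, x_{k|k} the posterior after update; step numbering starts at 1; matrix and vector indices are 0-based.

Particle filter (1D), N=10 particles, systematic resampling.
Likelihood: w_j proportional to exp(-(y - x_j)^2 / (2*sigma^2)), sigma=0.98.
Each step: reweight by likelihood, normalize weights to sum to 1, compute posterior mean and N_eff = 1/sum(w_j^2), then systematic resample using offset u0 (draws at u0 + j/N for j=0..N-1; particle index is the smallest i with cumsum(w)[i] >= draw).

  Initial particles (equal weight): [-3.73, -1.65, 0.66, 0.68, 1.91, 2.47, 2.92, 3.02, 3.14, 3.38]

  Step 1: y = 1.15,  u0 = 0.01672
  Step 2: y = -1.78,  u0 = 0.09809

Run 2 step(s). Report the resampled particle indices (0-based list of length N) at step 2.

step 1: w=[0.0000, 0.0048, 0.2525, 0.2551, 0.2118, 0.1155, 0.0560, 0.0463, 0.0364, 0.0215]  mean=1.5125  Neff=5.1511  idx=[2, 2, 2, 3, 3, 4, 4, 4, 5, 7]
step 2: w=[0.2017, 0.2017, 0.2017, 0.1917, 0.1917, 0.0037, 0.0037, 0.0037, 0.0004, 0.0000]  mean=0.6824  Neff=5.1138  idx=[0, 0, 1, 1, 2, 2, 3, 4, 4, 7]

resampled_idx = [0, 0, 1, 1, 2, 2, 3, 4, 4, 7]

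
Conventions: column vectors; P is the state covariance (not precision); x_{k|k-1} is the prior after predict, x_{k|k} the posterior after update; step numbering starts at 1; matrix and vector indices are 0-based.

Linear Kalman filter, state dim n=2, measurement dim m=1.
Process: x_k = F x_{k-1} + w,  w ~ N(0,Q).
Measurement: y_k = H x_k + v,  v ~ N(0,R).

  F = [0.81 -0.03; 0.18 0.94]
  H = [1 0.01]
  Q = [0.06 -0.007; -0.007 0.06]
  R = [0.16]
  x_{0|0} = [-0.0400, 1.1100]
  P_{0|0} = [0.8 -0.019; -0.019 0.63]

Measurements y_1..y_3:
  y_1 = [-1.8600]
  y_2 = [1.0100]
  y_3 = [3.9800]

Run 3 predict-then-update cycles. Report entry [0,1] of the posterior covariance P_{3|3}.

P_post[0,1] = -0.0112

step 1: x^-=[-0.0657, 1.0362]  P^-=[0.5864 0.0775; 0.0775 0.6362]  S=[0.7480]  K=[0.7850; 0.1121]  nu=[-1.8047]  x^+=[-1.4823, 0.8338]  P^+=[0.1255 0.0117; 0.0117 0.6268]
step 2: x^-=[-1.2257, 0.5170]  P^-=[0.1423 0.0024; 0.0024 0.6218]  S=[0.3024]  K=[0.4707; 0.0286]  nu=[2.2305]  x^+=[-0.1758, 0.5809]  P^+=[0.0753 -0.0016; -0.0016 0.6216]
step 3: x^-=[-0.1599, 0.5144]  P^-=[0.1101 -0.0148; -0.0148 0.6111]  S=[0.2698]  K=[0.4073; -0.0321]  nu=[4.1347]  x^+=[1.5244, 0.3815]  P^+=[0.0653 -0.0112; -0.0112 0.6108]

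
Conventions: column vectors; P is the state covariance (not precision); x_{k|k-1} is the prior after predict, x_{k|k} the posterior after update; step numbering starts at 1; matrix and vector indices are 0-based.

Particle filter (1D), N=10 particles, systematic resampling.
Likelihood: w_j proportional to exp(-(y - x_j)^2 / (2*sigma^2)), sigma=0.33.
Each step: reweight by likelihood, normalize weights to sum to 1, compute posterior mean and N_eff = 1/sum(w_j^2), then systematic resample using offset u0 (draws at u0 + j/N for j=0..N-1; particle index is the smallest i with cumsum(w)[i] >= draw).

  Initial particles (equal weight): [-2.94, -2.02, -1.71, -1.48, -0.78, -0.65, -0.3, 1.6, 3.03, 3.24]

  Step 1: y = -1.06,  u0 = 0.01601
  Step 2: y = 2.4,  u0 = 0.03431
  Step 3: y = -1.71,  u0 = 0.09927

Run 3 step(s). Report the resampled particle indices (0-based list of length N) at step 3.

resampled_idx = [0, 1, 2, 3, 4, 5, 6, 7, 8, 9]

step 1: w=[0.0000, 0.0079, 0.0784, 0.2426, 0.3805, 0.2521, 0.0385, 0.0000, 0.0000, 0.0000]  mean=-0.9813  Neff=3.6377  idx=[2, 3, 3, 3, 4, 4, 4, 5, 5, 5]
step 2: w=[0.0000, 0.0000, 0.0000, 0.0000, 0.0079, 0.0079, 0.0079, 0.3254, 0.3254, 0.3254]  mean=-0.6531  Neff=3.1455  idx=[7, 7, 7, 7, 8, 8, 8, 9, 9, 9]
step 3: w=[0.1000, 0.1000, 0.1000, 0.1000, 0.1000, 0.1000, 0.1000, 0.1000, 0.1000, 0.1000]  mean=-0.6500  Neff=10.0000  idx=[0, 1, 2, 3, 4, 5, 6, 7, 8, 9]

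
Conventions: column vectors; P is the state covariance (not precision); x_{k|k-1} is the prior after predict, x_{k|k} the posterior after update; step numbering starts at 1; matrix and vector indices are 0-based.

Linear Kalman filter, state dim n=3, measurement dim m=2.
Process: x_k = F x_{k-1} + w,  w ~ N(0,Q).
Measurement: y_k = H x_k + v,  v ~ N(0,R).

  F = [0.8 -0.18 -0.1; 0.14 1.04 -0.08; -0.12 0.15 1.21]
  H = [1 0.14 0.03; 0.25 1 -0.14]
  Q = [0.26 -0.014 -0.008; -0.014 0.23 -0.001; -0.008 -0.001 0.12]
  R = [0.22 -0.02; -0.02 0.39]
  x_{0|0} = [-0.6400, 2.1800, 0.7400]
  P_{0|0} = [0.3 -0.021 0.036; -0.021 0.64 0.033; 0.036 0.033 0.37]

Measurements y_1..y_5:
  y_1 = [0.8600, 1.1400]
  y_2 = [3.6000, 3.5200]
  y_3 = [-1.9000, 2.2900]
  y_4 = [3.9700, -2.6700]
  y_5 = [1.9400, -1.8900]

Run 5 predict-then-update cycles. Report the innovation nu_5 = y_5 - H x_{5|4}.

innov = [0.6833, -1.6157]

step 1: x^-=[-0.9784, 2.1184, 1.2992]  P^-=[0.4779 -0.1200 -0.0742; -0.1200 0.9181 0.1077; -0.0742 0.1077 0.6827]  S=[0.6794 0.1119; 0.1119 1.2664]  K=[0.6841 -0.0526; -0.0976 0.6980; -0.0569 -0.0000]  nu=[1.5028, -0.5519]  x^+=[0.0788, 1.5864, 1.2137]  P^+=[0.1645 -0.0821 -0.0481; -0.0821 0.3099 0.1084; -0.0481 0.1084 0.6805]
step 2: x^-=[-0.3439, 1.5638, 1.6971]  P^-=[0.4174 -0.1203 -0.1985; -0.1203 0.5319 0.1138; -0.1985 0.1138 1.1820]  S=[0.6042 0.0568; 0.0568 0.8930]  K=[0.6557 -0.0285; -0.1221 0.5518; -0.2342 -0.0986]  nu=[3.6740, 2.2797]  x^+=[2.0003, 2.3732, 0.6117]  P^+=[0.1590 -0.0787 -0.1049; -0.0787 0.2586 0.1517; -0.1049 0.1517 1.1375]
step 3: x^-=[1.1119, 2.6992, 0.8561]  P^-=[0.4264 -0.1044 -0.3172; -0.1044 0.4743 0.1050; -0.3172 0.1050 1.8819]  S=[0.6100 0.0802; 0.0802 0.8684]  K=[0.6604 -0.0073; -0.1242 0.5106; -0.3718 -0.2394]  nu=[-3.4154, -0.5674]  x^+=[-1.1396, 2.8337, 2.2618]  P^+=[0.1611 -0.0782 -0.1564; -0.0782 0.2486 0.1959; -0.1564 0.1959 1.7335]
step 4: x^-=[-1.6479, 2.6066, 3.2986]  P^-=[0.4431 -0.0971 -0.4499; -0.0971 0.4613 0.0915; -0.4499 0.0915 2.7853]  S=[0.6212 0.1037; 0.1037 0.8909]  K=[0.6683 0.0083; -0.1299 0.4913; -0.5018 -0.4028]  nu=[5.1540, -4.4028]  x^+=[1.7600, -0.2261, 2.4855]  P^+=[0.1645 -0.0807 -0.2103; -0.0807 0.2490 0.2474; -0.2103 0.2474 2.4424]
step 5: x^-=[1.2001, -0.1876, 2.7624]  P^-=[0.4635 -0.0935 -0.6011; -0.0935 0.4582 0.0778; -0.6011 0.0778 3.8577]  S=[0.6344 0.1275; 0.1275 0.9263]  K=[0.6772 0.0218; -0.1384 0.4767; -0.6326 -0.5742]  nu=[0.6833, -1.6157]  x^+=[1.6277, -1.0524, 3.2579]  P^+=[0.1684 -0.0844 -0.2664; -0.0844 0.2524 0.3041; -0.2664 0.3041 3.2058]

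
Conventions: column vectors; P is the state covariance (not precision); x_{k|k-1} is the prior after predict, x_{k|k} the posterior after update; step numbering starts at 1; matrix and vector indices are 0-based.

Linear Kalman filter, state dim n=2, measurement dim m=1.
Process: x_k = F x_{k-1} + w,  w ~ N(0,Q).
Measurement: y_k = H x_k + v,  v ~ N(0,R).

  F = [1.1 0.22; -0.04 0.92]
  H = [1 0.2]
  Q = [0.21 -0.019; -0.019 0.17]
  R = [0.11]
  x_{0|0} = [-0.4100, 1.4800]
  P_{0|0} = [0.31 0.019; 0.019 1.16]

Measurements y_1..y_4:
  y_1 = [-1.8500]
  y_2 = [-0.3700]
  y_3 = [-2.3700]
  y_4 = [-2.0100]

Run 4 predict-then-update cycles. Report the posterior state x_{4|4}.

x_post = [-2.0801, 0.2529]

step 1: x^-=[-0.1254, 1.3780]  P^-=[0.6504 0.2212; 0.2212 1.1509]  S=[0.8950]  K=[0.7762; 0.5044]  nu=[-2.0002]  x^+=[-1.6780, 0.3692]  P^+=[0.1112 -0.1292; -0.1292 0.9233]
step 2: x^-=[-1.7646, 0.4067]  P^-=[0.3267 0.0334; 0.0334 0.9611]  S=[0.4885]  K=[0.6825; 0.4618]  nu=[1.3132]  x^+=[-0.8683, 1.0132]  P^+=[0.0992 -0.1206; -0.1206 0.8569]
step 3: x^-=[-0.7323, 0.9669]  P^-=[0.3131 0.0291; 0.0291 0.9043]  S=[0.4709]  K=[0.6773; 0.4459]  nu=[-1.8311]  x^+=[-1.9724, 0.1505]  P^+=[0.0971 -0.1131; -0.1131 0.8107]
step 4: x^-=[-2.1365, 0.2173]  P^-=[0.3120 0.0274; 0.0274 0.8647]  S=[0.4675]  K=[0.6790; 0.4284]  nu=[0.0831]  x^+=[-2.0801, 0.2529]  P^+=[0.0964 -0.1087; -0.1087 0.7789]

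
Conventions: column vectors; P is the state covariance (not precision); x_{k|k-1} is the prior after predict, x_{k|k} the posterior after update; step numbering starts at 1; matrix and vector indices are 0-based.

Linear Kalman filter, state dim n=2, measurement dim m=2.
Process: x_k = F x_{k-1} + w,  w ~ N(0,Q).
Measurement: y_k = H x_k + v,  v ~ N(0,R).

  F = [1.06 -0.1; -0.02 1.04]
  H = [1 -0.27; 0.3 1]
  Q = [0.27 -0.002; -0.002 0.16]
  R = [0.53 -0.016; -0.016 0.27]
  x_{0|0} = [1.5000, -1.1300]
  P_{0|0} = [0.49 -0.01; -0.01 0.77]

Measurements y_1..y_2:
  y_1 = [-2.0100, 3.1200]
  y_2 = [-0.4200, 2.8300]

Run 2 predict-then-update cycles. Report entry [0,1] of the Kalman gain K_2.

step 1: x^-=[1.7030, -1.2052]  P^-=[0.8304 -0.1035; -0.1035 0.9934]  S=[1.4887 -0.1302; -0.1302 1.2761]  K=[0.5918 0.1745; -0.1854 0.7353]  nu=[-4.0384, 3.8143]  x^+=[-0.0214, 2.3480]  P^+=[0.2970 -0.0514; -0.0514 0.2169]
step 2: x^-=[-0.2575, 2.4423]  P^-=[0.6168 -0.0877; -0.0877 0.3969]  S=[1.2230 -0.0187; -0.0187 0.6698]  K=[0.5261 0.1600; -0.1509 0.5491]  nu=[0.4969, 0.4649]  x^+=[0.0783, 2.6226]  P^+=[0.2643 -0.0445; -0.0445 0.1640]

K[0,1] = 0.1600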